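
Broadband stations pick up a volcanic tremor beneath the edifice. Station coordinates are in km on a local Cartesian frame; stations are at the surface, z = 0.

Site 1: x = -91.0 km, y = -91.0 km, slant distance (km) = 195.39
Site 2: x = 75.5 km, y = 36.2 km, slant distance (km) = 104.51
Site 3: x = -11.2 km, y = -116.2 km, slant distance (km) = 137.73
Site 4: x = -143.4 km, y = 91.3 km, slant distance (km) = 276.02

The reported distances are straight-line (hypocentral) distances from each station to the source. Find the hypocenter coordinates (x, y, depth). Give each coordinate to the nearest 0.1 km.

Each station gives a sphere (x−x_i)² + (y−y_i)² + z² = d_i² (stations at z=0).
Subtracting the Site 1 sphere from Site 2 and Site 3: z² cancels, leaving linear equations in x and y:
333.0 x + 254.4 y = 17703.60
159.6 x − 50.4 y = 16273.58
Solving: x ≈ 87.692, y ≈ -45.196 km (keep extra digits for the depth step; rounded: 87.7, -45.2).
Then from the Site 1 sphere: z² = 195.39² − (x + 91.0)² − (y + 91.0)² with x = 87.692, y = -45.196, so z ≈ 64.408 ≈ 64.4 km.

(87.7, -45.2, 64.4)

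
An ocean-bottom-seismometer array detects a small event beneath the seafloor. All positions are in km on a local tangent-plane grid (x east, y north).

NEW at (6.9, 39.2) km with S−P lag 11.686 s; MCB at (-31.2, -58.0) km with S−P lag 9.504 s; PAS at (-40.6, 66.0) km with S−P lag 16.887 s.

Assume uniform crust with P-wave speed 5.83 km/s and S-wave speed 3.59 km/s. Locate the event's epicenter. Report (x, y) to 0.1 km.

57.6 km east, -57.5 km north

Distance from S−P lag: d = Δt · v_P v_S / (v_P − v_S) = Δt · (5.83·3.59)/(5.83−3.59) ≈ 9.3436·Δt.
So d_NEW = 109.19, d_MCB = 88.80, d_PAS = 157.79 km.
Circle about each station: (x − 6.9)² + (y − 39.2)² = 109.19²; (x + 31.2)² + (y + 58.0)² = 88.80²; (x + 40.6)² + (y − 66.0)² = 157.79².
Subtracting the NEW equation from the MCB and PAS equations removes the quadratic terms:
-76.2 x − 194.4 y = 6790.21
-95.0 x + 53.6 y = -8555.12
Solving the 2×2 system: x ≈ 57.6, y ≈ -57.5 km.
Check against NEW (with the unrounded x, y): √((x − 6.9)²+(y − 39.2)²) = 109.20 ≈ 109.19 km. ✓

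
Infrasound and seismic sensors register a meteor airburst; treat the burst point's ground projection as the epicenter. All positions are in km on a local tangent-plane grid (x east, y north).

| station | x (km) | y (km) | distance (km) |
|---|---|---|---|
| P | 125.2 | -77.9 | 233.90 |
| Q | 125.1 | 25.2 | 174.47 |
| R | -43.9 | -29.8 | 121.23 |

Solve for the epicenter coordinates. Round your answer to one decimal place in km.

-36.4 km east, 91.2 km north

Circle about each station: (x − 125.2)² + (y + 77.9)² = 233.90²; (x − 125.1)² + (y − 25.2)² = 174.47²; (x + 43.9)² + (y + 29.8)² = 121.23².
Subtracting the P equation from the Q and R equations removes the quadratic terms:
-0.2 x + 206.2 y = 18811.03
-338.2 x + 96.2 y = 21084.30
Solving the 2×2 system: x ≈ -36.4, y ≈ 91.2 km.
Check against P (with the unrounded x, y): √((x − 125.2)²+(y + 77.9)²) = 233.90 ≈ 233.90 km. ✓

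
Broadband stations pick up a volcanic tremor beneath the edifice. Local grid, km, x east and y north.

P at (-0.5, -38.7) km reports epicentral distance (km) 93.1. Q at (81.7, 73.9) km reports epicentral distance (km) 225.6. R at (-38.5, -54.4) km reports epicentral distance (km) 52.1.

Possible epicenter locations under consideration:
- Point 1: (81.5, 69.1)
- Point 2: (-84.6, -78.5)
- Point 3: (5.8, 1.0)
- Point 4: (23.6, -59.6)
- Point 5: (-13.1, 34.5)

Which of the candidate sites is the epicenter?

For each candidate, compare |candidate − station| to the reported distance:
Point 1: residuals P 42.3, Q 220.8, R 120.1 → max 220.8 km
Point 2: residuals P 0.1, Q 0.0, R 0.1 → max 0.1 km
Point 3: residuals P 52.9, Q 120.4, R 18.8 → max 120.4 km
Point 4: residuals P 61.2, Q 80.0, R 10.2 → max 80.0 km
Point 5: residuals P 18.8, Q 122.9, R 40.4 → max 122.9 km
Only Point 2 has all residuals ≈ 0.

Point 2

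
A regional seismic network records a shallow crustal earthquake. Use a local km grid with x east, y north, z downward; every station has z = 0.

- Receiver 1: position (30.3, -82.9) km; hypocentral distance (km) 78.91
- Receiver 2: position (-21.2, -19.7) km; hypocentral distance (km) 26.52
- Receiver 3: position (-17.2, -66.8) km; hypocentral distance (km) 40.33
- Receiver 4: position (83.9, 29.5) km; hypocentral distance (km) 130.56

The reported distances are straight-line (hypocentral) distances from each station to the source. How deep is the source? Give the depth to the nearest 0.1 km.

Each station gives a sphere (x−x_i)² + (y−y_i)² + z² = d_i² (stations at z=0).
Subtracting the Receiver 1 sphere from Receiver 2 and Receiver 3: z² cancels, leaving linear equations in x and y:
-103.0 x + 126.4 y = -1429.49
-95.0 x + 32.2 y = 1567.86
Solving: x ≈ -28.098, y ≈ -34.205 km (keep extra digits for the depth step; rounded: -28.1, -34.2).
Then from the Receiver 1 sphere: z² = 78.91² − (x − 30.3)² − (y + 82.9)² with x = -28.098, y = -34.205, so z ≈ 21.101 ≈ 21.1 km.

depth ≈ 21.1 km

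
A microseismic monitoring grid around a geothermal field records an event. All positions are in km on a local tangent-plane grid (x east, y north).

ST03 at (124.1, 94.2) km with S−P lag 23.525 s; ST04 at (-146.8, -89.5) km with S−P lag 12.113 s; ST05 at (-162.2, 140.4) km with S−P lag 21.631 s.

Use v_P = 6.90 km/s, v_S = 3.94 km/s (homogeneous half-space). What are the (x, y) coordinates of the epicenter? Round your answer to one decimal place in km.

x ≈ -54.9 km, y ≈ -26.8 km

Distance from S−P lag: d = Δt · v_P v_S / (v_P − v_S) = Δt · (6.90·3.94)/(6.90−3.94) ≈ 9.1845·Δt.
So d_ST03 = 216.06, d_ST04 = 111.25, d_ST05 = 198.67 km.
Circle about each station: (x − 124.1)² + (y − 94.2)² = 216.06²; (x + 146.8)² + (y + 89.5)² = 111.25²; (x + 162.2)² + (y − 140.4)² = 198.67².
Subtracting the ST03 equation from the ST04 and ST05 equations removes the quadratic terms:
-541.8 x − 367.4 y = 39591.40
-572.6 x + 92.4 y = 28958.70
Solving the 2×2 system: x ≈ -54.9, y ≈ -26.8 km.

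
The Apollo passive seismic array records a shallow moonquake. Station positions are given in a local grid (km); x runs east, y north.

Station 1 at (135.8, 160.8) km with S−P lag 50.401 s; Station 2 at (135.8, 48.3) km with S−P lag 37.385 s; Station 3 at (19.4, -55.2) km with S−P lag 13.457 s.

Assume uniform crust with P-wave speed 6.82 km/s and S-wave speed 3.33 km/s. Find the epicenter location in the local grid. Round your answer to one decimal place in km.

x ≈ -48.5 km, y ≈ -110.5 km

Distance from S−P lag: d = Δt · v_P v_S / (v_P − v_S) = Δt · (6.82·3.33)/(6.82−3.33) ≈ 6.5073·Δt.
So d_Station 1 = 327.98, d_Station 2 = 243.28, d_Station 3 = 87.57 km.
Circle about each station: (x − 135.8)² + (y − 160.8)² = 327.98²; (x − 135.8)² + (y − 48.3)² = 243.28²; (x − 19.4)² + (y + 55.2)² = 87.57².
Subtracting pairs of circle equations eliminates x²+y² and gives linear equations (the radical axes):
0.0 x − 225.0 y = 24861.97
-232.8 x − 432.0 y = 59027.50
Solving the 2×2 system: x ≈ -48.5, y ≈ -110.5 km.
Check against Station 1 (with the unrounded x, y): √((x − 135.8)²+(y − 160.8)²) = 327.98 ≈ 327.98 km. ✓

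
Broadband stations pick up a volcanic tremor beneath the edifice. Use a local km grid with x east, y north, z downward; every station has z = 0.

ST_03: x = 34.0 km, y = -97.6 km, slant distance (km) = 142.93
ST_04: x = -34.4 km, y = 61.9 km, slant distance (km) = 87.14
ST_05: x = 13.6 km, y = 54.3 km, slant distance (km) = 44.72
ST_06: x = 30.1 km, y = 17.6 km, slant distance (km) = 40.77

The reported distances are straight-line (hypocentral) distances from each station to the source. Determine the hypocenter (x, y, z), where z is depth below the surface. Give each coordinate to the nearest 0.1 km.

(45.3, 41.9, 29.0)

Each station gives a sphere (x−x_i)² + (y−y_i)² + z² = d_i² (stations at z=0).
Subtracting the ST_03 sphere from ST_04 and ST_05: z² cancels, leaving linear equations in x and y:
-136.8 x + 319.0 y = 7168.82
-40.8 x + 303.8 y = 10880.80
Solving: x ≈ 45.301, y ≈ 41.899 km (keep extra digits for the depth step; rounded: 45.3, 41.9).
Then from the ST_03 sphere: z² = 142.93² − (x − 34.0)² − (y + 97.6)² with x = 45.301, y = 41.899, so z ≈ 29.005 ≈ 29.0 km.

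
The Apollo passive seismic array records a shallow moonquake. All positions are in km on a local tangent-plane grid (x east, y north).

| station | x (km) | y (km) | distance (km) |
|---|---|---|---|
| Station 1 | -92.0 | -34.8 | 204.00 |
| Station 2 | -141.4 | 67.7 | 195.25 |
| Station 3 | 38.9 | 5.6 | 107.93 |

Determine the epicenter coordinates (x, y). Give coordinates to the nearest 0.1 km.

x ≈ 48.5 km, y ≈ 113.1 km

Circle about each station: (x + 92.0)² + (y + 34.8)² = 204.00²; (x + 141.4)² + (y − 67.7)² = 195.25²; (x − 38.9)² + (y − 5.6)² = 107.93².
Subtracting the Station 1 equation from the Station 2 and Station 3 equations removes the quadratic terms:
-98.8 x + 205.0 y = 18395.65
261.8 x + 80.8 y = 21836.65
Solving the 2×2 system: x ≈ 48.5, y ≈ 113.1 km.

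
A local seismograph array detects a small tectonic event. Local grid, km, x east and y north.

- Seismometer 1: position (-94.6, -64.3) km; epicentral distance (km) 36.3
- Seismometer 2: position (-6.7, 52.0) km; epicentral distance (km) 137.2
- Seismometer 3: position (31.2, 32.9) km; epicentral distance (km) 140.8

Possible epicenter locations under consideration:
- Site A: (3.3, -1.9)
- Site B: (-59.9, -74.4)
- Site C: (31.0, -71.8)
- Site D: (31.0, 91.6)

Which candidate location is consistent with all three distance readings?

For each candidate, compare |candidate − station| to the reported distance:
Site A: residuals Seismometer 1 79.8, Seismometer 2 82.4, Seismometer 3 96.2 → max 96.2 km
Site B: residuals Seismometer 1 0.2, Seismometer 2 0.1, Seismometer 3 0.0 → max 0.2 km
Site C: residuals Seismometer 1 89.5, Seismometer 2 7.8, Seismometer 3 36.1 → max 89.5 km
Site D: residuals Seismometer 1 163.9, Seismometer 2 82.5, Seismometer 3 82.1 → max 163.9 km
Only Site B has all residuals ≈ 0.

Site B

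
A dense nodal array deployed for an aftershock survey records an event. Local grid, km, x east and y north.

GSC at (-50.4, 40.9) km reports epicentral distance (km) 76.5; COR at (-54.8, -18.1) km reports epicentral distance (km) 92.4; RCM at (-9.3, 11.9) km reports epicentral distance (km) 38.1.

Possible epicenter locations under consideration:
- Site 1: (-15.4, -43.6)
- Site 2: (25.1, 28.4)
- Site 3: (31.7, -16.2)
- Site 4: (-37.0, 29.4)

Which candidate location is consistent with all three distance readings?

For each candidate, compare |candidate − station| to the reported distance:
Site 1: residuals GSC 15.0, COR 45.5, RCM 17.7 → max 45.5 km
Site 2: residuals GSC 0.0, COR 0.0, RCM 0.1 → max 0.1 km
Site 3: residuals GSC 23.5, COR 5.9, RCM 11.6 → max 23.5 km
Site 4: residuals GSC 58.8, COR 41.7, RCM 5.3 → max 58.8 km
Only Site 2 has all residuals ≈ 0.

Site 2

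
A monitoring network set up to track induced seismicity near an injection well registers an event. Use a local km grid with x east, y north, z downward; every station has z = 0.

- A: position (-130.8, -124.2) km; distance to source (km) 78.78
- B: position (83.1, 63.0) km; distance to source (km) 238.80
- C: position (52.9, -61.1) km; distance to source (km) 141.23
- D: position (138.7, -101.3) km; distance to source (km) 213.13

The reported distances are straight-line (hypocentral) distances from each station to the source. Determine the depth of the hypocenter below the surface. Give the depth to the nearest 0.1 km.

z ≈ 47.5 km

Each station gives a sphere (x−x_i)² + (y−y_i)² + z² = d_i² (stations at z=0).
Subtracting the A sphere from B and C: z² cancels, leaving linear equations in x and y:
427.8 x + 374.4 y = -72478.82
367.4 x + 126.2 y = -39742.28
Solving: x ≈ -68.601, y ≈ -115.202 km (keep extra digits for the depth step; rounded: -68.6, -115.2).
Then from the A sphere: z² = 78.78² − (x + 130.8)² − (y + 124.2)² with x = -68.601, y = -115.202, so z ≈ 47.504 ≈ 47.5 km.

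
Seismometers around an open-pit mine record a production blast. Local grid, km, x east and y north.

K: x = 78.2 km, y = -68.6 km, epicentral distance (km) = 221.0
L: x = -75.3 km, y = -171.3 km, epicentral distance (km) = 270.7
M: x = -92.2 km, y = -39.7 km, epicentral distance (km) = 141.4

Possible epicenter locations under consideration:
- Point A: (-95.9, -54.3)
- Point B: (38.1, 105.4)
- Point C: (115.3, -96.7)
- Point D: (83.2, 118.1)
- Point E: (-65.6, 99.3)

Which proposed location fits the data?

Point E

For each candidate, compare |candidate − station| to the reported distance:
Point A: residuals K 46.3, L 151.9, M 126.3 → max 151.9 km
Point B: residuals K 42.4, L 28.3, M 53.6 → max 53.6 km
Point C: residuals K 174.5, L 66.0, M 73.8 → max 174.5 km
Point D: residuals K 34.2, L 59.3, M 94.5 → max 94.5 km
Point E: residuals K 0.1, L 0.1, M 0.1 → max 0.1 km
Only Point E has all residuals ≈ 0.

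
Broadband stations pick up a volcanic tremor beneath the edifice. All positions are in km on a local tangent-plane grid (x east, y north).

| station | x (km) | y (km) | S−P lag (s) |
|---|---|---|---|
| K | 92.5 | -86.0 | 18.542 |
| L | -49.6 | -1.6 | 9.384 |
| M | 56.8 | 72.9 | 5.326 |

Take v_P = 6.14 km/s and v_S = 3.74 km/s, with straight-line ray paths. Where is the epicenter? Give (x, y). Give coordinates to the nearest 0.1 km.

6.0 km east, 68.9 km north

Distance from S−P lag: d = Δt · v_P v_S / (v_P − v_S) = Δt · (6.14·3.74)/(6.14−3.74) ≈ 9.5682·Δt.
So d_K = 177.41, d_L = 89.79, d_M = 50.96 km.
Circle about each station: (x − 92.5)² + (y + 86.0)² = 177.41²; (x + 49.6)² + (y + 1.6)² = 89.79²; (x − 56.8)² + (y − 72.9)² = 50.96².
Subtracting pairs of circle equations eliminates x²+y² and gives linear equations (the radical axes):
-284.2 x + 168.8 y = 9922.53
-71.4 x + 317.8 y = 21465.79
Solving the 2×2 system: x ≈ 6.0, y ≈ 68.9 km.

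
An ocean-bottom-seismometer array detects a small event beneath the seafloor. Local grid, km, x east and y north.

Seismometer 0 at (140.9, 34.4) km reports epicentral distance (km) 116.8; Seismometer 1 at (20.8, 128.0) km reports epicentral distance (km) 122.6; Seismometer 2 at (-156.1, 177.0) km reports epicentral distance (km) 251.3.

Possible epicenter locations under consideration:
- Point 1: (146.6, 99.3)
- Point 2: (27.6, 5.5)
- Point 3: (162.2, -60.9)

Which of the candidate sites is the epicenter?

Point 2

For each candidate, compare |candidate − station| to the reported distance:
Point 1: residuals Seismometer 0 51.7, Seismometer 1 6.4, Seismometer 2 61.2 → max 61.2 km
Point 2: residuals Seismometer 0 0.1, Seismometer 1 0.1, Seismometer 2 0.0 → max 0.1 km
Point 3: residuals Seismometer 0 19.1, Seismometer 1 113.4, Seismometer 2 146.1 → max 146.1 km
Only Point 2 has all residuals ≈ 0.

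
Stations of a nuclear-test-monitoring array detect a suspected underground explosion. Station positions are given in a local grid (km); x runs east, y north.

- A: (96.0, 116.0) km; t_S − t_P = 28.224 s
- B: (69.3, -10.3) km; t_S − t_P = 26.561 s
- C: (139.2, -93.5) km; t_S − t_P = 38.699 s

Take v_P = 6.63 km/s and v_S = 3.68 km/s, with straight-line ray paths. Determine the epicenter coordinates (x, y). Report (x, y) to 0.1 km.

-133.6 km east, 73.9 km north

Distance from S−P lag: d = Δt · v_P v_S / (v_P − v_S) = Δt · (6.63·3.68)/(6.63−3.68) ≈ 8.2706·Δt.
So d_A = 233.43, d_B = 219.68, d_C = 320.07 km.
Circle about each station: (x − 96.0)² + (y − 116.0)² = 233.43²; (x − 69.3)² + (y + 10.3)² = 219.68²; (x − 139.2)² + (y + 93.5)² = 320.07².
Subtracting the A equation from the B and C equations removes the quadratic terms:
-53.4 x − 252.6 y = -11533.16
86.4 x − 419.0 y = -42508.35
Solving the 2×2 system: x ≈ -133.6, y ≈ 73.9 km.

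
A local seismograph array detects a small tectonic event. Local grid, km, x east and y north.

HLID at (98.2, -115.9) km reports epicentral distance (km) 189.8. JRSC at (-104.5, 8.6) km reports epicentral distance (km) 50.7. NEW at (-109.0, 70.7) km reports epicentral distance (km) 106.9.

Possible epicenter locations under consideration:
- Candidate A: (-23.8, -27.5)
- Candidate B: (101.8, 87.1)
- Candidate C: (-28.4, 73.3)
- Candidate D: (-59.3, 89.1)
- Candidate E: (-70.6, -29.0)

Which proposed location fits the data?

For each candidate, compare |candidate − station| to the reported distance:
Candidate A: residuals HLID 39.1, JRSC 37.7, NEW 23.1 → max 39.1 km
Candidate B: residuals HLID 13.2, JRSC 170.0, NEW 104.5 → max 170.0 km
Candidate C: residuals HLID 37.8, JRSC 49.2, NEW 26.3 → max 49.2 km
Candidate D: residuals HLID 68.7, JRSC 41.6, NEW 53.9 → max 68.7 km
Candidate E: residuals HLID 0.1, JRSC 0.1, NEW 0.1 → max 0.1 km
Only Candidate E has all residuals ≈ 0.

Candidate E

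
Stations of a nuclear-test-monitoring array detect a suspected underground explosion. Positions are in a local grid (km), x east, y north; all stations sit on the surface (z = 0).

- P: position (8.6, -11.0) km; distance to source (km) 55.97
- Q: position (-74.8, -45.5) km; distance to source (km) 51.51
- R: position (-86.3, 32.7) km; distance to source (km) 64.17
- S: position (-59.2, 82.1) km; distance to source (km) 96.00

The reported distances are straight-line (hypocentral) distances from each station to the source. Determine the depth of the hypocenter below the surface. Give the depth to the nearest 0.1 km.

20.7 km

Each station gives a sphere (x−x_i)² + (y−y_i)² + z² = d_i² (stations at z=0).
Subtracting the P sphere from Q and R: z² cancels, leaving linear equations in x and y:
-166.8 x − 69.0 y = 7949.69
-189.8 x + 87.4 y = 7336.87
Solving: x ≈ -43.399, y ≈ -10.300 km (keep extra digits for the depth step; rounded: -43.4, -10.3).
Then from the P sphere: z² = 55.97² − (x − 8.6)² − (y + 11.0)² with x = -43.399, y = -10.300, so z ≈ 20.694 ≈ 20.7 km.
Check against S (with the unrounded solution): distance 96.00 ≈ 96.00 km. ✓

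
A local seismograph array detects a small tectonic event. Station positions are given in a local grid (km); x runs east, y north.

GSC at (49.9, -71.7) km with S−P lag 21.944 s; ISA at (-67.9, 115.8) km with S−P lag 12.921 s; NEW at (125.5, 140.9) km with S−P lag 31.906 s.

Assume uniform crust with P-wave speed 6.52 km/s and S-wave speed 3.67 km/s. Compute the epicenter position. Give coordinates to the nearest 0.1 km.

-111.8 km east, 16.6 km north

Distance from S−P lag: d = Δt · v_P v_S / (v_P − v_S) = Δt · (6.52·3.67)/(6.52−3.67) ≈ 8.3959·Δt.
So d_GSC = 184.24, d_ISA = 108.48, d_NEW = 267.88 km.
Circle about each station: (x − 49.9)² + (y + 71.7)² = 184.24²; (x + 67.9)² + (y − 115.8)² = 108.48²; (x − 125.5)² + (y − 140.9)² = 267.88².
Subtracting the GSC equation from the ISA and NEW equations removes the quadratic terms:
-235.6 x + 375.0 y = 32565.62
151.2 x + 425.2 y = -9843.16
Solving the 2×2 system: x ≈ -111.8, y ≈ 16.6 km.
Check against GSC (with the unrounded x, y): √((x − 49.9)²+(y + 71.7)²) = 184.24 ≈ 184.24 km. ✓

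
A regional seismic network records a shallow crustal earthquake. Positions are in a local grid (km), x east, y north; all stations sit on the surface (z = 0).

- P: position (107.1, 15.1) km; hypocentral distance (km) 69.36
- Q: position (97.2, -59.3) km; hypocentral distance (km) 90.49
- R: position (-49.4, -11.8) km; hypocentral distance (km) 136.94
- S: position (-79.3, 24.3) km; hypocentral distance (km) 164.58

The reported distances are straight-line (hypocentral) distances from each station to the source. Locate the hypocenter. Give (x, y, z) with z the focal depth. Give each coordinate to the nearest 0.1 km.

Each station gives a sphere (x−x_i)² + (y−y_i)² + z² = d_i² (stations at z=0).
Subtracting the P sphere from Q and R: z² cancels, leaving linear equations in x and y:
-19.8 x − 148.8 y = -2111.72
-313.0 x − 53.8 y = -23060.57
Solving: x ≈ 72.904, y ≈ 4.491 km (keep extra digits for the depth step; rounded: 72.9, 4.5).
Then from the P sphere: z² = 69.36² − (x − 107.1)² − (y − 15.1)² with x = 72.904, y = 4.491, so z ≈ 59.404 ≈ 59.4 km.
Check against S (with the unrounded solution): distance 164.58 ≈ 164.58 km. ✓

(72.9, 4.5, 59.4)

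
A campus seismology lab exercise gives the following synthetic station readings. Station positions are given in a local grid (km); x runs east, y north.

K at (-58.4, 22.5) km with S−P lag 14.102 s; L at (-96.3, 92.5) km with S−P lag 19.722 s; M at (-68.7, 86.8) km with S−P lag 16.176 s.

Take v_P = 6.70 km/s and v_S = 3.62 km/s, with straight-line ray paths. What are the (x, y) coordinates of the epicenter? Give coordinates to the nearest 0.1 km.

(50.8, 42.7)

Distance from S−P lag: d = Δt · v_P v_S / (v_P − v_S) = Δt · (6.70·3.62)/(6.70−3.62) ≈ 7.8747·Δt.
So d_K = 111.05, d_L = 155.30, d_M = 127.38 km.
Circle about each station: (x + 58.4)² + (y − 22.5)² = 111.05²; (x + 96.3)² + (y − 92.5)² = 155.30²; (x + 68.7)² + (y − 86.8)² = 127.38².
Subtracting the K equation from the L and M equations removes the quadratic terms:
-75.8 x + 140.0 y = 2127.14
-20.6 x + 128.6 y = 4443.56
Solving the 2×2 system: x ≈ 50.8, y ≈ 42.7 km.
Check against K (with the unrounded x, y): √((x + 58.4)²+(y − 22.5)²) = 111.03 ≈ 111.05 km. ✓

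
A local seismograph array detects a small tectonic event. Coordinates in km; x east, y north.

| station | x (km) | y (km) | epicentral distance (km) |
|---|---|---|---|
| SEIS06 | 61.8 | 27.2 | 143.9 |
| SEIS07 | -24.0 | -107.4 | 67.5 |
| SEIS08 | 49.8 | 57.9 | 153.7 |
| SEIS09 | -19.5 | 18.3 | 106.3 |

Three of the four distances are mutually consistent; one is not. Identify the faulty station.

SEIS09

Solve using three stations at a time. Using SEIS06, SEIS07, SEIS08 (subtract circle equations pairwise → linear system) gives (x, y) ≈ (-59.6, -50.1).
Distances from that point to each station vs reported:
  SEIS06: calculated 143.9 vs reported 143.9 → residual 0.0 km
  SEIS07: calculated 67.5 vs reported 67.5 → residual 0.0 km
  SEIS08: calculated 153.7 vs reported 153.7 → residual 0.0 km
  SEIS09: calculated 79.3 vs reported 106.3 → residual 27.0 km
SEIS06, SEIS07, SEIS08 are mutually consistent (residuals ≈ 0); SEIS09 is off by 27.0 km.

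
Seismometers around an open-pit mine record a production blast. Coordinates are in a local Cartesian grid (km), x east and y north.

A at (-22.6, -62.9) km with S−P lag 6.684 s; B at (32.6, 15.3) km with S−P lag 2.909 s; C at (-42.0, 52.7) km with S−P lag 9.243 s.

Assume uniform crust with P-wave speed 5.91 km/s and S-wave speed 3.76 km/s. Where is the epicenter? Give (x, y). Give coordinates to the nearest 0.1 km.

Distance from S−P lag: d = Δt · v_P v_S / (v_P − v_S) = Δt · (5.91·3.76)/(5.91−3.76) ≈ 10.3356·Δt.
So d_A = 69.08, d_B = 30.07, d_C = 95.53 km.
Circle about each station: (x + 22.6)² + (y + 62.9)² = 69.08²; (x − 32.6)² + (y − 15.3)² = 30.07²; (x + 42.0)² + (y − 52.7)² = 95.53².
Subtracting the A equation from the B and C equations removes the quadratic terms:
110.4 x + 156.4 y = 697.52
-38.8 x + 231.2 y = -4279.81
Solving the 2×2 system: x ≈ 26.3, y ≈ -14.1 km.
Check against A (with the unrounded x, y): √((x + 22.6)²+(y + 62.9)²) = 69.08 ≈ 69.08 km. ✓

(26.3, -14.1)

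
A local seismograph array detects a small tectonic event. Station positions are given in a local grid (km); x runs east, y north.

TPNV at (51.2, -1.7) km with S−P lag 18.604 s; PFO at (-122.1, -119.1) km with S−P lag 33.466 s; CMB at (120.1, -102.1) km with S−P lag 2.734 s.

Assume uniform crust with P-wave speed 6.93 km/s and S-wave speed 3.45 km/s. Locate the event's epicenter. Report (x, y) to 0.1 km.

Distance from S−P lag: d = Δt · v_P v_S / (v_P − v_S) = Δt · (6.93·3.45)/(6.93−3.45) ≈ 6.8703·Δt.
So d_TPNV = 127.81, d_PFO = 229.92, d_CMB = 18.78 km.
Circle about each station: (x − 51.2)² + (y + 1.7)² = 127.81²; (x + 122.1)² + (y + 119.1)² = 229.92²; (x − 120.1)² + (y + 102.1)² = 18.78².
Subtracting the TPNV equation from the PFO and CMB equations removes the quadratic terms:
-346.6 x − 234.8 y = -10058.92
137.8 x − 200.8 y = 38206.80
Solving the 2×2 system: x ≈ 107.8, y ≈ -116.3 km.

(107.8, -116.3)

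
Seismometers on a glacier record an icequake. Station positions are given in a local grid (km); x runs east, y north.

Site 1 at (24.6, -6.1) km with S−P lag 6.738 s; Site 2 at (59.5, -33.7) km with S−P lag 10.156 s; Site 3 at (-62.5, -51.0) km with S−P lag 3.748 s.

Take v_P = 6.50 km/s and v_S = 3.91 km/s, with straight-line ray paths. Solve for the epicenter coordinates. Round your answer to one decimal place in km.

Distance from S−P lag: d = Δt · v_P v_S / (v_P − v_S) = Δt · (6.50·3.91)/(6.50−3.91) ≈ 9.8127·Δt.
So d_Site 1 = 66.12, d_Site 2 = 99.66, d_Site 3 = 36.78 km.
Circle about each station: (x − 24.6)² + (y + 6.1)² = 66.12²; (x − 59.5)² + (y + 33.7)² = 99.66²; (x + 62.5)² + (y + 51.0)² = 36.78².
Subtracting the Site 1 equation from the Site 2 and Site 3 equations removes the quadratic terms:
69.8 x − 55.2 y = -1526.69
-174.2 x − 89.8 y = 8883.97
Solving the 2×2 system: x ≈ -39.5, y ≈ -22.3 km.
Check against Site 1 (with the unrounded x, y): √((x − 24.6)²+(y + 6.1)²) = 66.12 ≈ 66.12 km. ✓

x ≈ -39.5 km, y ≈ -22.3 km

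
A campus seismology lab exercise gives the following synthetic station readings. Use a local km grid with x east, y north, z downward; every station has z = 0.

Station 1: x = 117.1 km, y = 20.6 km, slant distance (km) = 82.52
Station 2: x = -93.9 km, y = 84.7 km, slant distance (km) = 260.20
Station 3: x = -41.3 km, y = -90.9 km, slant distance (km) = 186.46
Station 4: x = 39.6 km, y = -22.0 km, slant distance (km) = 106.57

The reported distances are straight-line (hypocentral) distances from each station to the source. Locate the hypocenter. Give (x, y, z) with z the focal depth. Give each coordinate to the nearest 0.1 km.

Each station gives a sphere (x−x_i)² + (y−y_i)² + z² = d_i² (stations at z=0).
Subtracting the Station 1 sphere from Station 2 and Station 3: z² cancels, leaving linear equations in x and y:
-422.0 x + 128.2 y = -59039.96
-316.8 x − 223.0 y = -32126.05
Solving: x ≈ 128.299, y ≈ -38.203 km (keep extra digits for the depth step; rounded: 128.3, -38.2).
Then from the Station 1 sphere: z² = 82.52² − (x − 117.1)² − (y − 20.6)² with x = 128.299, y = -38.203, so z ≈ 56.801 ≈ 56.8 km.

x ≈ 128.3 km, y ≈ -38.2 km, depth ≈ 56.8 km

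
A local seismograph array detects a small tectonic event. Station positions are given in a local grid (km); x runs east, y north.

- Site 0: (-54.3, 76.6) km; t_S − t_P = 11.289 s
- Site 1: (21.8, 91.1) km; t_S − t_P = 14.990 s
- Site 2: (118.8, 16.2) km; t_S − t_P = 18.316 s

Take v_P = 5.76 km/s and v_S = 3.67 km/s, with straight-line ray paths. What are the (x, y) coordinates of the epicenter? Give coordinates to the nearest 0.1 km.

Distance from S−P lag: d = Δt · v_P v_S / (v_P − v_S) = Δt · (5.76·3.67)/(5.76−3.67) ≈ 10.1144·Δt.
So d_Site 0 = 114.18, d_Site 1 = 151.62, d_Site 2 = 185.26 km.
Circle about each station: (x + 54.3)² + (y − 76.6)² = 114.18²; (x − 21.8)² + (y − 91.1)² = 151.62²; (x − 118.8)² + (y − 16.2)² = 185.26².
Subtracting pairs of circle equations eliminates x²+y² and gives linear equations (the radical axes):
152.2 x + 29.0 y = -9993.15
346.2 x − 120.8 y = -15724.37
Solving the 2×2 system: x ≈ -58.5, y ≈ -37.5 km.
Check against Site 0 (with the unrounded x, y): √((x + 54.3)²+(y − 76.6)²) = 114.19 ≈ 114.18 km. ✓

(-58.5, -37.5)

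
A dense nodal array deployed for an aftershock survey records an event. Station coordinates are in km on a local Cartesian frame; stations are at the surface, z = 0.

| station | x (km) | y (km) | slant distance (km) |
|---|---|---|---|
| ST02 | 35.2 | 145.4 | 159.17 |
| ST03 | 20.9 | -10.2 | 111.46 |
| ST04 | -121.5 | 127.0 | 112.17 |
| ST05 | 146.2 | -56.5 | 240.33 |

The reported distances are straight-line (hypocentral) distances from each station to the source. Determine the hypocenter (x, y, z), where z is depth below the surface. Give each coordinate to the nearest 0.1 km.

Each station gives a sphere (x−x_i)² + (y−y_i)² + z² = d_i² (stations at z=0).
Subtracting the ST02 sphere from ST03 and ST04: z² cancels, leaving linear equations in x and y:
-28.6 x − 311.2 y = -8927.59
-313.4 x − 36.8 y = 21264.03
Solving: x ≈ -71.995, y ≈ 35.304 km (keep extra digits for the depth step; rounded: -72.0, 35.3).
Then from the ST02 sphere: z² = 159.17² − (x − 35.2)² − (y − 145.4)² with x = -71.995, y = 35.304, so z ≈ 41.511 ≈ 41.5 km.

x ≈ -72.0 km, y ≈ 35.3 km, depth ≈ 41.5 km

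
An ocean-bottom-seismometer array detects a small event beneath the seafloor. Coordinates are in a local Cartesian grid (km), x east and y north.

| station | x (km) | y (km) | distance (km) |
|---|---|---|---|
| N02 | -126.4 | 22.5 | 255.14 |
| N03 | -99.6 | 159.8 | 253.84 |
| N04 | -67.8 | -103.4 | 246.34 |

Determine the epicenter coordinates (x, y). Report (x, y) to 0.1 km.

Circle about each station: (x + 126.4)² + (y − 22.5)² = 255.14²; (x + 99.6)² + (y − 159.8)² = 253.84²; (x + 67.8)² + (y + 103.4)² = 246.34².
Subtracting pairs of circle equations eliminates x²+y² and gives linear equations (the radical axes):
53.6 x + 274.6 y = 19634.66
117.2 x − 251.8 y = 3218.21
Solving the 2×2 system: x ≈ 127.6, y ≈ 46.6 km.
Check against N02 (with the unrounded x, y): √((x + 126.4)²+(y − 22.5)²) = 255.12 ≈ 255.14 km. ✓

x ≈ 127.6 km, y ≈ 46.6 km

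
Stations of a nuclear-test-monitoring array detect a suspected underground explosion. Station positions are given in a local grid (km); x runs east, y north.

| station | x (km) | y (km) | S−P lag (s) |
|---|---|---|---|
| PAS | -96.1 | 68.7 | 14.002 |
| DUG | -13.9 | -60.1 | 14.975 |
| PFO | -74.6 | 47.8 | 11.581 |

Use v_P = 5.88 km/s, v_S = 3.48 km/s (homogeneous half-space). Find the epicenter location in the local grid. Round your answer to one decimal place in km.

Distance from S−P lag: d = Δt · v_P v_S / (v_P − v_S) = Δt · (5.88·3.48)/(5.88−3.48) ≈ 8.5260·Δt.
So d_PAS = 119.38, d_DUG = 127.68, d_PFO = 98.74 km.
Circle about each station: (x + 96.1)² + (y − 68.7)² = 119.38²; (x + 13.9)² + (y + 60.1)² = 127.68²; (x + 74.6)² + (y − 47.8)² = 98.74².
Subtracting the PAS equation from the DUG and PFO equations removes the quadratic terms:
164.4 x − 257.6 y = -12200.28
43.0 x − 41.8 y = -1602.90
Solving the 2×2 system: x ≈ 23.1, y ≈ 62.1 km.
Check against PAS (with the unrounded x, y): √((x + 96.1)²+(y − 68.7)²) = 119.37 ≈ 119.38 km. ✓

23.1 km east, 62.1 km north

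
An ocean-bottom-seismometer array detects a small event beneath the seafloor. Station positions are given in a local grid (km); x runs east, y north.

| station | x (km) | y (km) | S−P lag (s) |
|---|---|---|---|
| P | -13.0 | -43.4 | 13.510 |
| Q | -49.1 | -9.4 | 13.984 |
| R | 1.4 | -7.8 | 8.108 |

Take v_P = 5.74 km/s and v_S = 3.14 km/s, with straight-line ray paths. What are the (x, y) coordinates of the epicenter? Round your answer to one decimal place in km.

Distance from S−P lag: d = Δt · v_P v_S / (v_P − v_S) = Δt · (5.74·3.14)/(5.74−3.14) ≈ 6.9322·Δt.
So d_P = 93.65, d_Q = 96.94, d_R = 56.21 km.
Circle about each station: (x + 13.0)² + (y + 43.4)² = 93.65²; (x + 49.1)² + (y + 9.4)² = 96.94²; (x − 1.4)² + (y + 7.8)² = 56.21².
Subtracting the P equation from the Q and R equations removes the quadratic terms:
-72.2 x + 68.0 y = -180.43
28.8 x + 71.2 y = 3621.00
Solving the 2×2 system: x ≈ 36.5, y ≈ 36.1 km.
Check against P (with the unrounded x, y): √((x + 13.0)²+(y + 43.4)²) = 93.64 ≈ 93.65 km. ✓

x ≈ 36.5 km, y ≈ 36.1 km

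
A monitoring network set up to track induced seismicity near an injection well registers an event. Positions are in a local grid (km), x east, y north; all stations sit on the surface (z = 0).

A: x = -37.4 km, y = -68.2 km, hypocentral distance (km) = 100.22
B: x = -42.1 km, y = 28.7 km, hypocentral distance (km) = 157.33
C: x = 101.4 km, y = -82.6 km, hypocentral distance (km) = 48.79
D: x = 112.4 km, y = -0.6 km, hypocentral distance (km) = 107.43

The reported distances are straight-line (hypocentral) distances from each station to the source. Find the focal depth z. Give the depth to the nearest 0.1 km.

depth ≈ 20.7 km

Each station gives a sphere (x−x_i)² + (y−y_i)² + z² = d_i² (stations at z=0).
Subtracting the A sphere from B and C: z² cancels, leaving linear equations in x and y:
-9.4 x + 193.8 y = -18162.58
277.6 x − 28.8 y = 18718.30
Solving: x ≈ 57.998, y ≈ -90.905 km (keep extra digits for the depth step; rounded: 58.0, -90.9).
Then from the A sphere: z² = 100.22² − (x + 37.4)² − (y + 68.2)² with x = 57.998, y = -90.905, so z ≈ 20.682 ≈ 20.7 km.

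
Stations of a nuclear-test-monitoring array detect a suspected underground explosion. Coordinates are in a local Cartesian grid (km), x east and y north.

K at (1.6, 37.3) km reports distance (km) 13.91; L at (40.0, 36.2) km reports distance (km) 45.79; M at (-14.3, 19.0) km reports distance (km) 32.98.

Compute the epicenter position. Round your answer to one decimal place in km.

Circle about each station: (x − 1.6)² + (y − 37.3)² = 13.91²; (x − 40.0)² + (y − 36.2)² = 45.79²; (x + 14.3)² + (y − 19.0)² = 32.98².
Subtracting the K equation from the L and M equations removes the quadratic terms:
76.8 x − 2.2 y = -386.65
-31.8 x − 36.6 y = -1722.55
Solving the 2×2 system: x ≈ -3.6, y ≈ 50.2 km.

-3.6 km east, 50.2 km north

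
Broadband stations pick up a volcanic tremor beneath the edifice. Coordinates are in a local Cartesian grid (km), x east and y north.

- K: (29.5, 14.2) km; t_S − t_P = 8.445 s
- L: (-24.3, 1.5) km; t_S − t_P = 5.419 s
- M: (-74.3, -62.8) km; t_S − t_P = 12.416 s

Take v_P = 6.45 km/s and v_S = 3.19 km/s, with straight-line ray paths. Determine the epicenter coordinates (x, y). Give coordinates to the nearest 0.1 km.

Distance from S−P lag: d = Δt · v_P v_S / (v_P − v_S) = Δt · (6.45·3.19)/(6.45−3.19) ≈ 6.3115·Δt.
So d_K = 53.30, d_L = 34.20, d_M = 78.36 km.
Circle about each station: (x − 29.5)² + (y − 14.2)² = 53.30²; (x + 24.3)² + (y − 1.5)² = 34.20²; (x + 74.3)² + (y + 62.8)² = 78.36².
Subtracting pairs of circle equations eliminates x²+y² and gives linear equations (the radical axes):
-107.6 x − 25.4 y = 1192.10
-207.6 x − 154.0 y = 5093.04
Solving the 2×2 system: x ≈ -4.8, y ≈ -26.6 km.

-4.8 km east, -26.6 km north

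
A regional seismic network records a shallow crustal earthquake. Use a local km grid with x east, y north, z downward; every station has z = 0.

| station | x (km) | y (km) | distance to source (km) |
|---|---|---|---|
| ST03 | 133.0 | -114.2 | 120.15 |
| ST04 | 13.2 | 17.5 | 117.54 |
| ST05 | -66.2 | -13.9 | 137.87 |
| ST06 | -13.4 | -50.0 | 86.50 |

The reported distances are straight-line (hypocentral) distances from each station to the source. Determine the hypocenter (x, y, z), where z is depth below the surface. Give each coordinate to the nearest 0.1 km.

x ≈ 37.8 km, y ≈ -78.1 km, depth ≈ 63.8 km

Each station gives a sphere (x−x_i)² + (y−y_i)² + z² = d_i² (stations at z=0).
Subtracting the ST03 sphere from ST04 and ST05: z² cancels, leaving linear equations in x and y:
-239.6 x + 263.4 y = -29629.78
-398.4 x + 200.6 y = -30727.10
Solving: x ≈ 37.799, y ≈ -78.106 km (keep extra digits for the depth step; rounded: 37.8, -78.1).
Then from the ST03 sphere: z² = 120.15² − (x − 133.0)² − (y + 114.2)² with x = 37.799, y = -78.106, so z ≈ 63.797 ≈ 63.8 km.
Check against ST06 (with the unrounded solution): distance 86.49 ≈ 86.50 km. ✓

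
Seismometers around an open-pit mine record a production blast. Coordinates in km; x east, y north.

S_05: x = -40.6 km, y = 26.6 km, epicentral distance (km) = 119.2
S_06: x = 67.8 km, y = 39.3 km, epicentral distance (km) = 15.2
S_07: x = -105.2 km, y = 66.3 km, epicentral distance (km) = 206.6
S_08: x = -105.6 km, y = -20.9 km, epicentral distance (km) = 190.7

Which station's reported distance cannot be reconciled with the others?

S_07

Solve using three stations at a time. Using S_05, S_06, S_08 (subtract circle equations pairwise → linear system) gives (x, y) ≈ (78.6, 28.5).
Distances from that point to each station vs reported:
  S_05: calculated 119.2 vs reported 119.2 → residual 0.0 km
  S_06: calculated 15.3 vs reported 15.2 → residual 0.1 km
  S_07: calculated 187.6 vs reported 206.6 → residual 19.0 km
  S_08: calculated 190.7 vs reported 190.7 → residual 0.0 km
S_05, S_06, S_08 are mutually consistent (residuals ≈ 0); S_07 is off by 19.0 km.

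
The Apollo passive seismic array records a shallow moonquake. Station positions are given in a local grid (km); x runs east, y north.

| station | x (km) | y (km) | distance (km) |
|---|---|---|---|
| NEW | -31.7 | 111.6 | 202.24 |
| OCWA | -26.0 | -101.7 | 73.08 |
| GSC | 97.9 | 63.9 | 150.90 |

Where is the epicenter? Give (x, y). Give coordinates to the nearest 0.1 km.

(42.6, -76.5)

Circle about each station: (x + 31.7)² + (y − 111.6)² = 202.24²; (x + 26.0)² + (y + 101.7)² = 73.08²; (x − 97.9)² + (y − 63.9)² = 150.90².
Subtracting pairs of circle equations eliminates x²+y² and gives linear equations (the radical axes):
11.4 x − 426.6 y = 33119.77
259.2 x − 95.4 y = 18338.38
Solving the 2×2 system: x ≈ 42.6, y ≈ -76.5 km.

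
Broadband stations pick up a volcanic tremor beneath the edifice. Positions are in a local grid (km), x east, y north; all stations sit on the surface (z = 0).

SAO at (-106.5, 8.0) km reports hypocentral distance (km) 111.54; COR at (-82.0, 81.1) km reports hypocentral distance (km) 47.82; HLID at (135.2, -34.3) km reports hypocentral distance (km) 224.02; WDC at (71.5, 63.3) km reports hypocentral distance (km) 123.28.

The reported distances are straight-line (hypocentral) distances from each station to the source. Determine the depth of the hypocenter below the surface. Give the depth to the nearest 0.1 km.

Each station gives a sphere (x−x_i)² + (y−y_i)² + z² = d_i² (stations at z=0).
Subtracting the SAO sphere from COR and HLID: z² cancels, leaving linear equations in x and y:
49.0 x + 146.2 y = 12049.38
483.4 x − 84.6 y = -29694.51
Solving: x ≈ -44.400, y ≈ 97.298 km (keep extra digits for the depth step; rounded: -44.4, 97.3).
Then from the SAO sphere: z² = 111.54² − (x + 106.5)² − (y − 8.0)² with x = -44.400, y = 97.298, so z ≈ 24.711 ≈ 24.7 km.
Check against WDC (with the unrounded solution): distance 123.29 ≈ 123.28 km. ✓

depth ≈ 24.7 km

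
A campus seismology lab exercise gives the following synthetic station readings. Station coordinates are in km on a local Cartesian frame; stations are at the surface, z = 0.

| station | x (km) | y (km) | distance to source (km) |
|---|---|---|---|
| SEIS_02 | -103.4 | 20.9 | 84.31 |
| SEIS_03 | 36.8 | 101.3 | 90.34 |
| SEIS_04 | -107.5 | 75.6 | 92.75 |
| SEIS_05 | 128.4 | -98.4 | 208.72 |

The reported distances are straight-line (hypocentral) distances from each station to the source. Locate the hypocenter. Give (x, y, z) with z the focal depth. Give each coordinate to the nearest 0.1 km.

Each station gives a sphere (x−x_i)² + (y−y_i)² + z² = d_i² (stations at z=0).
Subtracting the SEIS_02 sphere from SEIS_03 and SEIS_04: z² cancels, leaving linear equations in x and y:
280.4 x + 160.8 y = -565.58
-8.2 x + 109.4 y = 4648.85
Solving: x ≈ -25.299, y ≈ 40.598 km (keep extra digits for the depth step; rounded: -25.3, 40.6).
Then from the SEIS_02 sphere: z² = 84.31² − (x + 103.4)² − (y − 20.9)² with x = -25.299, y = 40.598, so z ≈ 24.908 ≈ 24.9 km.
Check against SEIS_05 (with the unrounded solution): distance 208.72 ≈ 208.72 km. ✓

x ≈ -25.3 km, y ≈ 40.6 km, depth ≈ 24.9 km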